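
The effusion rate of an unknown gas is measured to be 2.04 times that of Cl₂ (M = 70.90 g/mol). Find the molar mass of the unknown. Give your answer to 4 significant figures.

Since effusion rate ∝ 1/√M, rate_X/rate_Cl₂ = √(M_Cl₂/M_X).
2.04 = √(70.90/M_X)
M_X = 70.90 / 2.04² = 70.90 / 4.162 = 17.04 g/mol

17.04 g/mol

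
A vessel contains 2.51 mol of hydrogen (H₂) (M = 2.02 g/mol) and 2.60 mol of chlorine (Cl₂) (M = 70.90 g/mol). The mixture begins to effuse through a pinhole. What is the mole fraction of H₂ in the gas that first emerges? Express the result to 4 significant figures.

0.8512

Rate_i ∝ x_i/√M_i (Graham's law weighted by mole fraction), so the effusate composition follows n_i/√M_i.
So x_H₂ in the escaping gas = (n_H₂/√M_H₂) / Σ(n_i/√M_i)
= (2.51/√2.02) / (2.51/√2.02 + 2.60/√70.90) = 1.766/(1.766 + 0.3088) = 0.8512.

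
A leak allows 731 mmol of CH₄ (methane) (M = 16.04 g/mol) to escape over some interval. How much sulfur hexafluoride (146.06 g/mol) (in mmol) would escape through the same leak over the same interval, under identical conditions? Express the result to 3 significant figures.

Graham's law gives rate_SF₆/rate_CH₄ = √(M_CH₄/M_SF₆) = √(16.04/146.06) = √0.1098 = 0.3314.
So the amount for SF₆ is 731 × 0.3314 = 242 mmol.

242 mmol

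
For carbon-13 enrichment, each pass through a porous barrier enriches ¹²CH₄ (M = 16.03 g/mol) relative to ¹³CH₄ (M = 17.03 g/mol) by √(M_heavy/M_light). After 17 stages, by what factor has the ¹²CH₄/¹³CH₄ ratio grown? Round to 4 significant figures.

1.673

Overall factor = α^17 with α = √(17.03/16.03), i.e. (17.03/16.03)^(17/2).
= 1.06238^(17/2) = 1.673.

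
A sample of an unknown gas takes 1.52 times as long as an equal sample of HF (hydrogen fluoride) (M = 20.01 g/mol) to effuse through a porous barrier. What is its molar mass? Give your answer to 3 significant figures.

Graham's law gives t_X/t_HF = √(M_X/M_HF).
1.52 = √(M_X/20.01)
M_X = 20.01 × 1.52² = 20.01 × 2.310 = 46.2 g/mol

46.2 g/mol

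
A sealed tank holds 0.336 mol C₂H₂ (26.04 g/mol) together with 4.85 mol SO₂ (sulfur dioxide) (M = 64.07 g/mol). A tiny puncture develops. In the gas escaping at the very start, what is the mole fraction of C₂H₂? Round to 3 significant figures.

The effusion rate of species i is ∝ p_i/√M_i ∝ n_i/√M_i.
So x_C₂H₂ in the escaping gas = (n_C₂H₂/√M_C₂H₂) / Σ(n_i/√M_i)
= (0.336/√26.04) / (0.336/√26.04 + 4.85/√64.07) = 0.06584/(0.06584 + 0.6059) = 0.0980.

0.0980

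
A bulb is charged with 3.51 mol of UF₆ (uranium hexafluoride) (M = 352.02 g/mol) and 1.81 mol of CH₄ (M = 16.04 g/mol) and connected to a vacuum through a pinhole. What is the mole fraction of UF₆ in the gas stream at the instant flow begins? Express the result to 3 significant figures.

Each component's effusion rate ∝ (its partial pressure)·(1/√M) ∝ n_i/√M_i.
So x_UF₆ in the escaping gas = (n_UF₆/√M_UF₆) / Σ(n_i/√M_i)
= (3.51/√352.02) / (3.51/√352.02 + 1.81/√16.04) = 0.1871/(0.1871 + 0.4519) = 0.293.

0.293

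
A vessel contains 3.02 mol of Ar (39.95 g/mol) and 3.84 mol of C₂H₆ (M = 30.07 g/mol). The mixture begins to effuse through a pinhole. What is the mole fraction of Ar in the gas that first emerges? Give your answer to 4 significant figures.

0.4056

Each component's effusion rate ∝ (its partial pressure)·(1/√M) ∝ n_i/√M_i.
x_Ar(eff) = (n_Ar/√M_Ar) / (n_Ar/√M_Ar + n_C₂H₆/√M_C₂H₆)
= (3.02/√39.95) / (3.02/√39.95 + 3.84/√30.07) = 0.4778/(0.4778 + 0.7003) = 0.4056.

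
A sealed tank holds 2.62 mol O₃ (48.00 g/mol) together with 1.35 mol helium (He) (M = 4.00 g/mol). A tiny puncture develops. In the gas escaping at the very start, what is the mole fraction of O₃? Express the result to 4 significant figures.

0.3591

Rate_i ∝ x_i/√M_i (Graham's law weighted by mole fraction), so the effusate composition follows n_i/√M_i.
Mole fraction of O₃ in the effusate = (n_O₃/√M_O₃) / (n_O₃/√M_O₃ + n_He/√M_He)
= (2.62/√48.00) / (2.62/√48.00 + 1.35/√4.00) = 0.3782/(0.3782 + 0.6750) = 0.3591.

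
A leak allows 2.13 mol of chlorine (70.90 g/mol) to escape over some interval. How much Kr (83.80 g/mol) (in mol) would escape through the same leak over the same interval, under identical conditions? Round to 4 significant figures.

1.959 mol

Graham's law gives rate_Kr/rate_Cl₂ = √(M_Cl₂/M_Kr) = √(70.90/83.80) = √0.8461 = 0.9198.
So the amount for Kr is 2.13 × 0.9198 = 1.959 mol.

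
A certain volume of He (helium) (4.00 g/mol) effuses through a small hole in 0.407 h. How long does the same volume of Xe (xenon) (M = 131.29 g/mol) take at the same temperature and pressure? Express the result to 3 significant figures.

By Graham's law, t_Xe/t_He = √(M_Xe/M_He) = √(131.29/4.00) = √32.82 = 5.729.
So the time for Xe is 0.407 × 5.729 = 2.33 h.

2.33 h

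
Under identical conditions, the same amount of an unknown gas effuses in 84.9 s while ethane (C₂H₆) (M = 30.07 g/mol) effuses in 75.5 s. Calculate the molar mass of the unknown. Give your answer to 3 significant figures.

38.0 g/mol

Graham's law gives t_X/t_C₂H₆ = √(M_X/M_C₂H₆).
84.9/75.5 = 1.125 = √(M_X/30.07)
M_X = 30.07 × 1.125² = 30.07 × 1.265 = 38.0 g/mol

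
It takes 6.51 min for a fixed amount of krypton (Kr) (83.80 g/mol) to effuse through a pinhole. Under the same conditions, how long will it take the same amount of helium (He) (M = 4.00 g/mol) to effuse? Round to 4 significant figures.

1.422 min

Using Graham's law: t_He/t_Kr = √(M_He/M_Kr) = √(4.00/83.80) = √0.04773 = 0.2185.
So the time for He is 6.51 × 0.2185 = 1.422 min.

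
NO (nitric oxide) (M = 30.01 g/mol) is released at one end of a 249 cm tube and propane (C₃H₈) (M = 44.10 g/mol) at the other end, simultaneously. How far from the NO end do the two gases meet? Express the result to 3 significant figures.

In equal time, each gas travels a distance ∝ its rate ∝ 1/√M, so d_NO/d_C₃H₈ = √(M_C₃H₈/M_NO) = √(44.10/30.01) = 1.212.
With d_NO + d_C₃H₈ = 249 cm, d_C₃H₈ = 249/(1 + 1.212) = 112.6 cm.
d_NO = 249 − 112.6 = 136 cm.

136 cm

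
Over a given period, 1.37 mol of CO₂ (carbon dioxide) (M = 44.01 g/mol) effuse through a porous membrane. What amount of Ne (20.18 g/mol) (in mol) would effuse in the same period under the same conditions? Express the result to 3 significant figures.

2.02 mol

From Graham's law, rate_Ne/rate_CO₂ = √(M_CO₂/M_Ne) = √(44.01/20.18) = √2.181 = 1.477.
So the amount for Ne is 1.37 × 1.477 = 2.02 mol.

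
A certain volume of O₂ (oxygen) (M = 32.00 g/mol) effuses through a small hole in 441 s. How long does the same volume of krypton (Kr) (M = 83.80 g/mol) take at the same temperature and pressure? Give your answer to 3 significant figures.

By Graham's law, t_Kr/t_O₂ = √(M_Kr/M_O₂) = √(83.80/32.00) = √2.619 = 1.618.
So the time for Kr is 441 × 1.618 = 714 s.

714 s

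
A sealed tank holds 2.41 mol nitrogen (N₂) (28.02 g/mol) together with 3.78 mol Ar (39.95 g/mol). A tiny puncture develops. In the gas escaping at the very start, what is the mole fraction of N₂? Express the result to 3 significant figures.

Effusion rate of each component ∝ n_i/√M_i (partial pressure × 1/√M).
So x_N₂ in the escaping gas = (n_N₂/√M_N₂) / Σ(n_i/√M_i)
= (2.41/√28.02) / (2.41/√28.02 + 3.78/√39.95) = 0.4553/(0.4553 + 0.5980) = 0.432.

0.432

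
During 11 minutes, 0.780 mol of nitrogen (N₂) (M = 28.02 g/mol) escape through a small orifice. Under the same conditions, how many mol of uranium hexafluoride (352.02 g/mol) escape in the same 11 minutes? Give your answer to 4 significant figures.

By Graham's law, rate_UF₆/rate_N₂ = √(M_N₂/M_UF₆) = √(28.02/352.02) = √0.07960 = 0.2821.
So the amount for UF₆ is 0.780 × 0.2821 = 0.2201 mol.

0.2201 mol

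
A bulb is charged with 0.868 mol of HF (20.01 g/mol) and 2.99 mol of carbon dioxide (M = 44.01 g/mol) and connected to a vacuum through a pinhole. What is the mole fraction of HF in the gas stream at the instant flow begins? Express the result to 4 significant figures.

The effusion rate of species i is ∝ p_i/√M_i ∝ n_i/√M_i.
So x_HF in the escaping gas = (n_HF/√M_HF) / Σ(n_i/√M_i)
= (0.868/√20.01) / (0.868/√20.01 + 2.99/√44.01) = 0.1940/(0.1940 + 0.4507) = 0.3010.

0.3010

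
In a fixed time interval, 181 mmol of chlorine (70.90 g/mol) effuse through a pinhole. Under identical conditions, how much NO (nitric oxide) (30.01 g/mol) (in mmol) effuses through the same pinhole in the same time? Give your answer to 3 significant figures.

Graham's law gives rate_NO/rate_Cl₂ = √(M_Cl₂/M_NO) = √(70.90/30.01) = √2.363 = 1.537.
So the amount for NO is 181 × 1.537 = 278 mmol.

278 mmol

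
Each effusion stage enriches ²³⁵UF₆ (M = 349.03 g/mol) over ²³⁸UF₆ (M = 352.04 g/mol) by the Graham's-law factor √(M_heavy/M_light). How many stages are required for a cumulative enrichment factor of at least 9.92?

With α = √(352.04/349.03) per stage, ln α = ½ ln(1.00862) = 0.004293.
Need α^N ≥ 9.92 ⇒ N ≥ ln(9.92) / ln α = 2.295 / 0.004293 = 534.43.
So at least 535 stages are needed.

535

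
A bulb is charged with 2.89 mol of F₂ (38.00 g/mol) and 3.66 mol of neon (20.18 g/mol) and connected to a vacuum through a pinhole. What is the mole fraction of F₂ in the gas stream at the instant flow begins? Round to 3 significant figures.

0.365

Each component's effusion rate ∝ (its partial pressure)·(1/√M) ∝ n_i/√M_i.
x_F₂(eff) = (n_F₂/√M_F₂) / (n_F₂/√M_F₂ + n_Ne/√M_Ne)
= (2.89/√38.00) / (2.89/√38.00 + 3.66/√20.18) = 0.4688/(0.4688 + 0.8147) = 0.365.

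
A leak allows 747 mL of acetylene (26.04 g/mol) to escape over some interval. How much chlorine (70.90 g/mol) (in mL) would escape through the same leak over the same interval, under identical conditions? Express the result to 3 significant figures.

Graham's law gives rate_Cl₂/rate_C₂H₂ = √(M_C₂H₂/M_Cl₂) = √(26.04/70.90) = √0.3673 = 0.6060.
So the volume for Cl₂ is 747 × 0.6060 = 453 mL.

453 mL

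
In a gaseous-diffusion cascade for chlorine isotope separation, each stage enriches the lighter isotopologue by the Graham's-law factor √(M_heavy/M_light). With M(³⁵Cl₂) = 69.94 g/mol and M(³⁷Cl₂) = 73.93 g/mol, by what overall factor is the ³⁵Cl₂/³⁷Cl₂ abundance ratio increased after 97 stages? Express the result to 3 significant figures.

After 97 stages the ratio has grown by (√(73.93/69.94))^97 = (73.93/69.94)^(97/2).
= 1.05705^(97/2) = 14.7.

14.7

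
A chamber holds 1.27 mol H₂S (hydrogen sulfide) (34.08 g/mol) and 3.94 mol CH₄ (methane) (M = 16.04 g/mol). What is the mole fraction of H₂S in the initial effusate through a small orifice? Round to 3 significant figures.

Rate_i ∝ x_i/√M_i (Graham's law weighted by mole fraction), so the effusate composition follows n_i/√M_i.
x_H₂S(eff) = (n_H₂S/√M_H₂S) / (n_H₂S/√M_H₂S + n_CH₄/√M_CH₄)
= (1.27/√34.08) / (1.27/√34.08 + 3.94/√16.04) = 0.2175/(0.2175 + 0.9838) = 0.181.

0.181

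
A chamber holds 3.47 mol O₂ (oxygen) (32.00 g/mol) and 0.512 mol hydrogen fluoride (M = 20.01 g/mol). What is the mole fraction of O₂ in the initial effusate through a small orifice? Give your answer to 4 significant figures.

0.8427

Effusion rate of each component ∝ n_i/√M_i (partial pressure × 1/√M).
Mole fraction of O₂ in the effusate = (n_O₂/√M_O₂) / (n_O₂/√M_O₂ + n_HF/√M_HF)
= (3.47/√32.00) / (3.47/√32.00 + 0.512/√20.01) = 0.6134/(0.6134 + 0.1145) = 0.8427.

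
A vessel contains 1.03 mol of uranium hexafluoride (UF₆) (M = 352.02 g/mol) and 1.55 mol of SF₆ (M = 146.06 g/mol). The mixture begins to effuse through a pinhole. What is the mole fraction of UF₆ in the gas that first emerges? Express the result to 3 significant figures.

0.300

Rate_i ∝ x_i/√M_i (Graham's law weighted by mole fraction), so the effusate composition follows n_i/√M_i.
x_UF₆(eff) = (n_UF₆/√M_UF₆) / (n_UF₆/√M_UF₆ + n_SF₆/√M_SF₆)
= (1.03/√352.02) / (1.03/√352.02 + 1.55/√146.06) = 0.05490/(0.05490 + 0.1283) = 0.300.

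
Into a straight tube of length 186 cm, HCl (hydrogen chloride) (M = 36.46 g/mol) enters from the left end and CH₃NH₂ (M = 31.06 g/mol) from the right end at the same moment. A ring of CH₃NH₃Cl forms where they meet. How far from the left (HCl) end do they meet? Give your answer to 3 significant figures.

Distances travelled in equal time are proportional to diffusion rates, so d_HCl/d_CH₃NH₂ = √(M_CH₃NH₂/M_HCl) = √(31.06/36.46) = 0.9230.
With d_HCl + d_CH₃NH₂ = 186 cm, d_CH₃NH₂ = 186/(1 + 0.9230) = 96.72 cm.
d_HCl = 186 − 96.72 = 89.3 cm.

89.3 cm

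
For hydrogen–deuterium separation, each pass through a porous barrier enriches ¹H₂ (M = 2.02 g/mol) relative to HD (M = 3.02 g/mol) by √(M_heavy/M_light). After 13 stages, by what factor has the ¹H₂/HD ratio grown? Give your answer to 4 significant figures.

13.65

The single-stage factor is √(M_heavy/M_light), so 13 stages give [√(3.02/2.02)]^13 = (3.02/2.02)^(13/2).
= 1.49505^(13/2) = 13.65.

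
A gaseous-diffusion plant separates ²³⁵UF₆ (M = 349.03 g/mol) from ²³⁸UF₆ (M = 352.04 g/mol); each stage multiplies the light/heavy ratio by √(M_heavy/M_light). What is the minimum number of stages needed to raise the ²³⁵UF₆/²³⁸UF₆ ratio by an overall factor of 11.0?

Single-stage factor α = √(352.04/349.03), so ln α = ½ ln(1.00862) = 0.004293.
Need α^N ≥ 11.0 ⇒ N ≥ ln(11.0) / ln α = 2.398 / 0.004293 = 558.50.
Minimum whole number of stages: N = 559.

559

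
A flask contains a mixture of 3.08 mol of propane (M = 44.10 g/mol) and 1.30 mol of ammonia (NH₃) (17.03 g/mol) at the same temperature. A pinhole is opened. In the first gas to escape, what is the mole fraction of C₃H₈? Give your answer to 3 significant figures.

The effusion rate of species i is ∝ p_i/√M_i ∝ n_i/√M_i.
x_C₃H₈(eff) = (n_C₃H₈/√M_C₃H₈) / (n_C₃H₈/√M_C₃H₈ + n_NH₃/√M_NH₃)
= (3.08/√44.10) / (3.08/√44.10 + 1.30/√17.03) = 0.4638/(0.4638 + 0.3150) = 0.596.

0.596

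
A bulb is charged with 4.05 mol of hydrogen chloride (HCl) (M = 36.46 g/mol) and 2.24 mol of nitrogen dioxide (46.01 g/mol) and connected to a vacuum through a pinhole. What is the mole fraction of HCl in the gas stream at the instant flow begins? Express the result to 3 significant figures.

0.670

Rate_i ∝ x_i/√M_i (Graham's law weighted by mole fraction), so the effusate composition follows n_i/√M_i.
x_HCl(eff) = (n_HCl/√M_HCl) / (n_HCl/√M_HCl + n_NO₂/√M_NO₂)
= (4.05/√36.46) / (4.05/√36.46 + 2.24/√46.01) = 0.6707/(0.6707 + 0.3302) = 0.670.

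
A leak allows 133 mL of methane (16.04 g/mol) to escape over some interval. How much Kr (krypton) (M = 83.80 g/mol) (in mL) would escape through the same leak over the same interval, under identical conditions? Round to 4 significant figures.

Since effusion rate ∝ 1/√M, rate_Kr/rate_CH₄ = √(M_CH₄/M_Kr) = √(16.04/83.80) = √0.1914 = 0.4375.
So the volume for Kr is 133 × 0.4375 = 58.19 mL.

58.19 mL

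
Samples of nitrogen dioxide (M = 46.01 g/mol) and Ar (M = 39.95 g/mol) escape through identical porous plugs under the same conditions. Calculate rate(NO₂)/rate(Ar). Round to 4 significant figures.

0.9318

From Graham's law, rate_NO₂/rate_Ar = √(M_Ar/M_NO₂) = √(39.95/46.01) = √0.8683 = 0.9318.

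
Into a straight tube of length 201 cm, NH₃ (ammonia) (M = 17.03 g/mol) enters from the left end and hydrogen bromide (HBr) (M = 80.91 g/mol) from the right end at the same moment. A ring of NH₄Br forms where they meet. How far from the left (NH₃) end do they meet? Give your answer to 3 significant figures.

The fronts meet when d_NH₃ + d_HBr = L with d_NH₃/d_HBr = √(M_HBr/M_NH₃) (Graham's law). Here √(M_HBr/M_NH₃) = √(80.91/17.03) = 2.180.
With d_NH₃ + d_HBr = 201 cm, d_HBr = 201/(1 + 2.180) = 63.21 cm.
d_NH₃ = 201 − 63.21 = 138 cm.

138 cm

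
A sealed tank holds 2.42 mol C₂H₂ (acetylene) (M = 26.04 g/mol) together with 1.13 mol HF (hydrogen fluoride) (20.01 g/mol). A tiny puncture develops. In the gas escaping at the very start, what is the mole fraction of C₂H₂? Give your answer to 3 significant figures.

0.652

Each component's effusion rate ∝ (its partial pressure)·(1/√M) ∝ n_i/√M_i.
x_C₂H₂(eff) = (n_C₂H₂/√M_C₂H₂) / (n_C₂H₂/√M_C₂H₂ + n_HF/√M_HF)
= (2.42/√26.04) / (2.42/√26.04 + 1.13/√20.01) = 0.4742/(0.4742 + 0.2526) = 0.652.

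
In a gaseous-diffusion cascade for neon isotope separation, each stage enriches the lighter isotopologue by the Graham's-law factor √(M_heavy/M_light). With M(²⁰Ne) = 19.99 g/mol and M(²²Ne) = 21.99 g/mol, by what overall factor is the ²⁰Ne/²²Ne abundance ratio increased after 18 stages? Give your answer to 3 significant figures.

Each stage multiplies the ratio by α = √(21.99/19.99), so after 18 stages the overall factor is α^18 = (21.99/19.99)^(18/2).
= 1.10005^9 = 2.36.

2.36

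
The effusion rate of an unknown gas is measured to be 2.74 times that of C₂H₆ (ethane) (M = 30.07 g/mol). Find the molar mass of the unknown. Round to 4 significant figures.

Graham's law gives rate_X/rate_C₂H₆ = √(M_C₂H₆/M_X).
2.74 = √(30.07/M_X)
M_X = 30.07 / 2.74² = 30.07 / 7.508 = 4.005 g/mol

4.005 g/mol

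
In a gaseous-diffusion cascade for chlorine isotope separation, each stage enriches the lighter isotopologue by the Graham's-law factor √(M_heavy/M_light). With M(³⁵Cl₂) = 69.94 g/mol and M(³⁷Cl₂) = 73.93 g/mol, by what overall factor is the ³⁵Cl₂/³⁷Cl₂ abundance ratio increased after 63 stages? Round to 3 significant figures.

Each stage multiplies the ratio by α = √(73.93/69.94), so after 63 stages the overall factor is α^63 = (73.93/69.94)^(63/2).
= 1.05705^(63/2) = 5.74.

5.74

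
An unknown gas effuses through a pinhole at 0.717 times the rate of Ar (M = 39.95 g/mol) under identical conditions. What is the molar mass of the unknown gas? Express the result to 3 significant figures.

Graham's law gives rate_X/rate_Ar = √(M_Ar/M_X).
0.717 = √(39.95/M_X)
M_X = 39.95 / 0.717² = 39.95 / 0.5141 = 77.7 g/mol

77.7 g/mol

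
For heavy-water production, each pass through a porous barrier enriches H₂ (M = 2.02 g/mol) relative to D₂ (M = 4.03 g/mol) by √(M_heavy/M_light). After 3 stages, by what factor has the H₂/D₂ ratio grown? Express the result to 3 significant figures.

After 3 stages the ratio has grown by (√(4.03/2.02))^3 = (4.03/2.02)^(3/2).
= 1.99505^(3/2) = 2.82.

2.82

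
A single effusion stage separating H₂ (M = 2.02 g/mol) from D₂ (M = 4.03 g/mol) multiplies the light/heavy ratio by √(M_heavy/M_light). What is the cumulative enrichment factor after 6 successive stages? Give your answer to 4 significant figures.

After 6 stages the ratio has grown by (√(4.03/2.02))^6 = (4.03/2.02)^(6/2).
= 1.99505^3 = 7.941.

7.941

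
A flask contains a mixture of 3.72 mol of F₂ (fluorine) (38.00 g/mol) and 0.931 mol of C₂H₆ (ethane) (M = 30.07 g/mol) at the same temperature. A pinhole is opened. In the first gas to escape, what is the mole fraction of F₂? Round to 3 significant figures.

0.780

Each component's effusion rate ∝ (its partial pressure)·(1/√M) ∝ n_i/√M_i.
So x_F₂ in the escaping gas = (n_F₂/√M_F₂) / Σ(n_i/√M_i)
= (3.72/√38.00) / (3.72/√38.00 + 0.931/√30.07) = 0.6035/(0.6035 + 0.1698) = 0.780.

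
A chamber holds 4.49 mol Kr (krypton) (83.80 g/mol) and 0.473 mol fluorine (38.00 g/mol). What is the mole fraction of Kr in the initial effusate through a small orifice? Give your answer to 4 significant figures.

0.8647

Rate_i ∝ x_i/√M_i (Graham's law weighted by mole fraction), so the effusate composition follows n_i/√M_i.
Mole fraction of Kr in the effusate = (n_Kr/√M_Kr) / (n_Kr/√M_Kr + n_F₂/√M_F₂)
= (4.49/√83.80) / (4.49/√83.80 + 0.473/√38.00) = 0.4905/(0.4905 + 0.07673) = 0.8647.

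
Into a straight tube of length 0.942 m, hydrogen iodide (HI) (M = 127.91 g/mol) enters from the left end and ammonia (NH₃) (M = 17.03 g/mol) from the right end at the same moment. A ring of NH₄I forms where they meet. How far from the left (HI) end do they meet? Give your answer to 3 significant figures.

0.252 m

Distances travelled in equal time are proportional to diffusion rates, so d_HI/d_NH₃ = √(M_NH₃/M_HI) = √(17.03/127.91) = 0.3649.
With d_HI + d_NH₃ = 0.942 m, d_NH₃ = 0.942/(1 + 0.3649) = 0.6902 m.
d_HI = 0.942 − 0.6902 = 0.252 m.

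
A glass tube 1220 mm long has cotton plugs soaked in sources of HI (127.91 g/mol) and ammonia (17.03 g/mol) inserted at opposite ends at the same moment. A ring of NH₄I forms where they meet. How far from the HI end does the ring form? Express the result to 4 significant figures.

326.2 mm

Graham's law gives d_HI/d_NH₃ = rate_HI/rate_NH₃ = √(M_NH₃/M_HI) = √(17.03/127.91) = 0.3649.
With d_HI + d_NH₃ = 1220 mm, d_NH₃ = 1220/(1 + 0.3649) = 893.8 mm.
d_HI = 1220 − 893.8 = 326.2 mm.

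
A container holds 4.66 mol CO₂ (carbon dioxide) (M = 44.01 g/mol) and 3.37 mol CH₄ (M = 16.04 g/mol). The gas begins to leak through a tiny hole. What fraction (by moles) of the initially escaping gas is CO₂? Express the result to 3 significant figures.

0.455

Each component's effusion rate ∝ (its partial pressure)·(1/√M) ∝ n_i/√M_i.
Mole fraction of CO₂ in the effusate = (n_CO₂/√M_CO₂) / (n_CO₂/√M_CO₂ + n_CH₄/√M_CH₄)
= (4.66/√44.01) / (4.66/√44.01 + 3.37/√16.04) = 0.7024/(0.7024 + 0.8414) = 0.455.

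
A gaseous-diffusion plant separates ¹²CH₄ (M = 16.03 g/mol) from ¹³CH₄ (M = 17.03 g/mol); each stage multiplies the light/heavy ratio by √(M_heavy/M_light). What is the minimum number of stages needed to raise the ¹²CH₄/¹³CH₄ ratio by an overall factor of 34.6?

Single-stage factor α = √(17.03/16.03), so ln α = ½ ln(1.06238) = 0.03026.
Need α^N ≥ 34.6 ⇒ N ≥ ln(34.6) / ln α = 3.544 / 0.03026 = 117.12.
Minimum whole number of stages: N = 118.

118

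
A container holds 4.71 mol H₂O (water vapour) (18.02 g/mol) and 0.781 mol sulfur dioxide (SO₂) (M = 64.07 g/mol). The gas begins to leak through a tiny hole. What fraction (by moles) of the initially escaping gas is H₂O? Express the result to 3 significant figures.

0.919

Each component's effusion rate ∝ (its partial pressure)·(1/√M) ∝ n_i/√M_i.
So x_H₂O in the escaping gas = (n_H₂O/√M_H₂O) / Σ(n_i/√M_i)
= (4.71/√18.02) / (4.71/√18.02 + 0.781/√64.07) = 1.110/(1.110 + 0.09757) = 0.919.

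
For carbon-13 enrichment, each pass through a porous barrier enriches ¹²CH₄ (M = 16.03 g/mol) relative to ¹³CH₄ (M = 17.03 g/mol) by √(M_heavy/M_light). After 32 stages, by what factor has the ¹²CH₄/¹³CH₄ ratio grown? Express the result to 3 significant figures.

The single-stage factor is √(M_heavy/M_light), so 32 stages give [√(17.03/16.03)]^32 = (17.03/16.03)^(32/2).
= 1.06238^16 = 2.63.

2.63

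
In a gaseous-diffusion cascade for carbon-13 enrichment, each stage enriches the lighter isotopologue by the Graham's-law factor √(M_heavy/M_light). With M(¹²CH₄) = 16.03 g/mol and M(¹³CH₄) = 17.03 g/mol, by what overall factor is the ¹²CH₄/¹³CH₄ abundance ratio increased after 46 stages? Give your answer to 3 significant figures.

4.02

The single-stage factor is √(M_heavy/M_light), so 46 stages give [√(17.03/16.03)]^46 = (17.03/16.03)^(46/2).
= 1.06238^23 = 4.02.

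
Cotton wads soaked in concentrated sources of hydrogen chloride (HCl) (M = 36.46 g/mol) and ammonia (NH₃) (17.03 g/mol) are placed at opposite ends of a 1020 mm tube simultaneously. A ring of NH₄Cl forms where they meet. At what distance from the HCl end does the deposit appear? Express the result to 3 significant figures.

414 mm

In equal time, each gas travels a distance ∝ its rate ∝ 1/√M, so d_HCl/d_NH₃ = √(M_NH₃/M_HCl) = √(17.03/36.46) = 0.6834.
With d_HCl + d_NH₃ = 1020 mm, d_NH₃ = 1020/(1 + 0.6834) = 605.9 mm.
d_HCl = 1020 − 605.9 = 414 mm.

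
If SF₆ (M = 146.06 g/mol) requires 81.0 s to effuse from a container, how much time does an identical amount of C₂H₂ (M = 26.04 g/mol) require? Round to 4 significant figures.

34.20 s

Graham's law gives t_C₂H₂/t_SF₆ = √(M_C₂H₂/M_SF₆) = √(26.04/146.06) = √0.1783 = 0.4222.
So the time for C₂H₂ is 81.0 × 0.4222 = 34.20 s.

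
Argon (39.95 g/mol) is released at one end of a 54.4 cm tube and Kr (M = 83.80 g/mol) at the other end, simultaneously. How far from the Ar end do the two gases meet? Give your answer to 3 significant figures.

Distances travelled in equal time are proportional to diffusion rates, so d_Ar/d_Kr = √(M_Kr/M_Ar) = √(83.80/39.95) = 1.448.
With d_Ar + d_Kr = 54.4 cm, d_Kr = 54.4/(1 + 1.448) = 22.22 cm.
d_Ar = 54.4 − 22.22 = 32.2 cm.

32.2 cm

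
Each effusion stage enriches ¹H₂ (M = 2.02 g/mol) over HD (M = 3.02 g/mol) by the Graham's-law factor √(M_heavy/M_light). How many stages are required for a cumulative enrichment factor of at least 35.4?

18

Per stage α = (3.02/2.02)^(1/2) = 1.49505^0.5, giving ln α = 0.2011.
Need α^N ≥ 35.4 ⇒ N ≥ ln(35.4) / ln α = 3.567 / 0.2011 = 17.74.
Minimum whole number of stages: N = 18.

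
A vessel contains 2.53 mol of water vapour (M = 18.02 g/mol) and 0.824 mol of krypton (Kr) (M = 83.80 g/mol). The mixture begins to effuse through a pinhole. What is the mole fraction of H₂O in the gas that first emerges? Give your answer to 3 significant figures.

0.869

Each component's effusion rate ∝ (its partial pressure)·(1/√M) ∝ n_i/√M_i.
So x_H₂O in the escaping gas = (n_H₂O/√M_H₂O) / Σ(n_i/√M_i)
= (2.53/√18.02) / (2.53/√18.02 + 0.824/√83.80) = 0.5960/(0.5960 + 0.09001) = 0.869.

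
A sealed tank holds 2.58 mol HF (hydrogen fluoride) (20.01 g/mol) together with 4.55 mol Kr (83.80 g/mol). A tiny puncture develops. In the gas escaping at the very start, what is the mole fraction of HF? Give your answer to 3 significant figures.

0.537

Each component's effusion rate ∝ (its partial pressure)·(1/√M) ∝ n_i/√M_i.
So x_HF in the escaping gas = (n_HF/√M_HF) / Σ(n_i/√M_i)
= (2.58/√20.01) / (2.58/√20.01 + 4.55/√83.80) = 0.5768/(0.5768 + 0.4970) = 0.537.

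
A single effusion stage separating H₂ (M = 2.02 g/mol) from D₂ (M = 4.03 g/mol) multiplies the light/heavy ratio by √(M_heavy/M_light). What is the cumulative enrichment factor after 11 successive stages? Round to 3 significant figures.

44.6

Overall factor = α^11 with α = √(4.03/2.02), i.e. (4.03/2.02)^(11/2).
= 1.99505^(11/2) = 44.6.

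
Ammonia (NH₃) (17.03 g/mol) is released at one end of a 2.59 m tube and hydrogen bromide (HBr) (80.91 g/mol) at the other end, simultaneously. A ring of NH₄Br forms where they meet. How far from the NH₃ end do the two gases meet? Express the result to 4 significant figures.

The fronts meet when d_NH₃ + d_HBr = L with d_NH₃/d_HBr = √(M_HBr/M_NH₃) (Graham's law). Here √(M_HBr/M_NH₃) = √(80.91/17.03) = 2.180.
With d_NH₃ + d_HBr = 2.59 m, d_HBr = 2.59/(1 + 2.180) = 0.8145 m.
d_NH₃ = 2.59 − 0.8145 = 1.775 m.

1.775 m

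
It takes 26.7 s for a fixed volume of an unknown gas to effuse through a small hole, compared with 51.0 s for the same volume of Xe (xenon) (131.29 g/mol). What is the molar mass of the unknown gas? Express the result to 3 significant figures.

36.0 g/mol

Graham's law gives t_X/t_Xe = √(M_X/M_Xe).
26.7/51.0 = 0.5235 = √(M_X/131.29)
M_X = 131.29 × 0.5235² = 131.29 × 0.2741 = 36.0 g/mol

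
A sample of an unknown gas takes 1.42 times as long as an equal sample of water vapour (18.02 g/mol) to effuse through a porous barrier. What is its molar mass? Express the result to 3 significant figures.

36.3 g/mol

Since effusion rate ∝ 1/√M, t_X/t_H₂O = √(M_X/M_H₂O).
1.42 = √(M_X/18.02)
M_X = 18.02 × 1.42² = 18.02 × 2.016 = 36.3 g/mol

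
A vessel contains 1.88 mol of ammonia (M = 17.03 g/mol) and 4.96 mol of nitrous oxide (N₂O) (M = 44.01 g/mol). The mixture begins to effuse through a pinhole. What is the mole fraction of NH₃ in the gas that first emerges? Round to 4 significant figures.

0.3786

Rate_i ∝ x_i/√M_i (Graham's law weighted by mole fraction), so the effusate composition follows n_i/√M_i.
Mole fraction of NH₃ in the effusate = (n_NH₃/√M_NH₃) / (n_NH₃/√M_NH₃ + n_N₂O/√M_N₂O)
= (1.88/√17.03) / (1.88/√17.03 + 4.96/√44.01) = 0.4556/(0.4556 + 0.7477) = 0.3786.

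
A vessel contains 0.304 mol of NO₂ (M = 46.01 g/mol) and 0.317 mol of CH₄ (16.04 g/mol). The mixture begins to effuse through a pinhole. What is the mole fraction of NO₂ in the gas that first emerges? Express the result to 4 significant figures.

0.3615

Rate_i ∝ x_i/√M_i (Graham's law weighted by mole fraction), so the effusate composition follows n_i/√M_i.
x_NO₂(eff) = (n_NO₂/√M_NO₂) / (n_NO₂/√M_NO₂ + n_CH₄/√M_CH₄)
= (0.304/√46.01) / (0.304/√46.01 + 0.317/√16.04) = 0.04482/(0.04482 + 0.07915) = 0.3615.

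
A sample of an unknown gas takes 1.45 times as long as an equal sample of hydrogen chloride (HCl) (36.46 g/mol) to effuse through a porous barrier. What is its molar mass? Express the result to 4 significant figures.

Using Graham's law: t_X/t_HCl = √(M_X/M_HCl).
1.45 = √(M_X/36.46)
M_X = 36.46 × 1.45² = 36.46 × 2.103 = 76.66 g/mol

76.66 g/mol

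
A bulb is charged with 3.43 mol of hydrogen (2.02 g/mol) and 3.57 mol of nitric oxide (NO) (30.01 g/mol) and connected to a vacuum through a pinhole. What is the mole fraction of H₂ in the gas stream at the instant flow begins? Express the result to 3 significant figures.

Each component's effusion rate ∝ (its partial pressure)·(1/√M) ∝ n_i/√M_i.
So x_H₂ in the escaping gas = (n_H₂/√M_H₂) / Σ(n_i/√M_i)
= (3.43/√2.02) / (3.43/√2.02 + 3.57/√30.01) = 2.413/(2.413 + 0.6517) = 0.787.

0.787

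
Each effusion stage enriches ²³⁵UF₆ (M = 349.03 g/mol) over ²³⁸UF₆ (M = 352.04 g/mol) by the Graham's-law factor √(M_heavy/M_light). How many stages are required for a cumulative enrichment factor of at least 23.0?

Per stage α = (352.04/349.03)^(1/2) = 1.00862^0.5, giving ln α = 0.004293.
Need α^N ≥ 23.0 ⇒ N ≥ ln(23.0) / ln α = 3.135 / 0.004293 = 730.29.
Minimum whole number of stages: N = 731.

731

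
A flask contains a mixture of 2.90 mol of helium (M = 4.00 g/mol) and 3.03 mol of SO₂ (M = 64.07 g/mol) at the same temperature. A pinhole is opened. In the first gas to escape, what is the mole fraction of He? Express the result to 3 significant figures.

Each component's effusion rate ∝ (its partial pressure)·(1/√M) ∝ n_i/√M_i.
x_He(eff) = (n_He/√M_He) / (n_He/√M_He + n_SO₂/√M_SO₂)
= (2.90/√4.00) / (2.90/√4.00 + 3.03/√64.07) = 1.450/(1.450 + 0.3785) = 0.793.

0.793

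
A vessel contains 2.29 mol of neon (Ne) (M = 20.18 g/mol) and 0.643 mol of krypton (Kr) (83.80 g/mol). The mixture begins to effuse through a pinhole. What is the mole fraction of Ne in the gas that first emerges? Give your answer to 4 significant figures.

0.8789

The effusion rate of species i is ∝ p_i/√M_i ∝ n_i/√M_i.
Mole fraction of Ne in the effusate = (n_Ne/√M_Ne) / (n_Ne/√M_Ne + n_Kr/√M_Kr)
= (2.29/√20.18) / (2.29/√20.18 + 0.643/√83.80) = 0.5098/(0.5098 + 0.07024) = 0.8789.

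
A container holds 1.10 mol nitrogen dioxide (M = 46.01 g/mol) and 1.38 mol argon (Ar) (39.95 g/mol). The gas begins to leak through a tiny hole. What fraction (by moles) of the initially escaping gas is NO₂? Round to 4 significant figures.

Each component's effusion rate ∝ (its partial pressure)·(1/√M) ∝ n_i/√M_i.
Mole fraction of NO₂ in the effusate = (n_NO₂/√M_NO₂) / (n_NO₂/√M_NO₂ + n_Ar/√M_Ar)
= (1.10/√46.01) / (1.10/√46.01 + 1.38/√39.95) = 0.1622/(0.1622 + 0.2183) = 0.4262.

0.4262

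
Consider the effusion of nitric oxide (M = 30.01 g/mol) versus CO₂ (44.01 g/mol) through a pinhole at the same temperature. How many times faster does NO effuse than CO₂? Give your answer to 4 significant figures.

Using Graham's law: rate_NO/rate_CO₂ = √(M_CO₂/M_NO) = √(44.01/30.01) = √1.467 = 1.211.

1.211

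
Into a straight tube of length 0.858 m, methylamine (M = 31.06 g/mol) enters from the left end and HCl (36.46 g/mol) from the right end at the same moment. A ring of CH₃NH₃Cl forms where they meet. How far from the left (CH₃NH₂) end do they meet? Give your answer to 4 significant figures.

Graham's law gives d_CH₃NH₂/d_HCl = rate_CH₃NH₂/rate_HCl = √(M_HCl/M_CH₃NH₂) = √(36.46/31.06) = 1.083.
With d_CH₃NH₂ + d_HCl = 0.858 m, d_HCl = 0.858/(1 + 1.083) = 0.4118 m.
d_CH₃NH₂ = 0.858 − 0.4118 = 0.4462 m.

0.4462 m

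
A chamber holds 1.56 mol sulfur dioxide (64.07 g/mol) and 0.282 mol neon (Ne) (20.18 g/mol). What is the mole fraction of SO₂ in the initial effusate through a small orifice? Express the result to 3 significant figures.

0.756

Effusion rate of each component ∝ n_i/√M_i (partial pressure × 1/√M).
x_SO₂(eff) = (n_SO₂/√M_SO₂) / (n_SO₂/√M_SO₂ + n_Ne/√M_Ne)
= (1.56/√64.07) / (1.56/√64.07 + 0.282/√20.18) = 0.1949/(0.1949 + 0.06278) = 0.756.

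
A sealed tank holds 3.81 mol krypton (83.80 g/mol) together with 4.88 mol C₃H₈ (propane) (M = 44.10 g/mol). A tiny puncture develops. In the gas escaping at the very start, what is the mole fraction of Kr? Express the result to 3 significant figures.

0.362

The effusion rate of species i is ∝ p_i/√M_i ∝ n_i/√M_i.
Mole fraction of Kr in the effusate = (n_Kr/√M_Kr) / (n_Kr/√M_Kr + n_C₃H₈/√M_C₃H₈)
= (3.81/√83.80) / (3.81/√83.80 + 4.88/√44.10) = 0.4162/(0.4162 + 0.7349) = 0.362.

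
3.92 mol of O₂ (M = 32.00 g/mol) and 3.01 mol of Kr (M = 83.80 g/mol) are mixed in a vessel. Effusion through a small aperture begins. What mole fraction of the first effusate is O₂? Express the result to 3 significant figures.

Each component's effusion rate ∝ (its partial pressure)·(1/√M) ∝ n_i/√M_i.
Mole fraction of O₂ in the effusate = (n_O₂/√M_O₂) / (n_O₂/√M_O₂ + n_Kr/√M_Kr)
= (3.92/√32.00) / (3.92/√32.00 + 3.01/√83.80) = 0.6930/(0.6930 + 0.3288) = 0.678.

0.678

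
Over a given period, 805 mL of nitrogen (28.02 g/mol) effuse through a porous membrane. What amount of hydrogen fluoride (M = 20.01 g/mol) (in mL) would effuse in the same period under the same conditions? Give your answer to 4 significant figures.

952.6 mL

By Graham's law, rate_HF/rate_N₂ = √(M_N₂/M_HF) = √(28.02/20.01) = √1.400 = 1.183.
So the volume for HF is 805 × 1.183 = 952.6 mL.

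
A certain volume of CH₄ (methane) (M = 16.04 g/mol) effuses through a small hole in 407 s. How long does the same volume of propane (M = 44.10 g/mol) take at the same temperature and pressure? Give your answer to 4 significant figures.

From Graham's law, t_C₃H₈/t_CH₄ = √(M_C₃H₈/M_CH₄) = √(44.10/16.04) = √2.749 = 1.658.
So the time for C₃H₈ is 407 × 1.658 = 674.9 s.

674.9 s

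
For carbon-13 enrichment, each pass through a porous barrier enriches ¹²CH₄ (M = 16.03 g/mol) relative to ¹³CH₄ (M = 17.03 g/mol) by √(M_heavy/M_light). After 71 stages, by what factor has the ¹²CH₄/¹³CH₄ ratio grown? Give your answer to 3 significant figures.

After 71 stages the ratio has grown by (√(17.03/16.03))^71 = (17.03/16.03)^(71/2).
= 1.06238^(71/2) = 8.57.

8.57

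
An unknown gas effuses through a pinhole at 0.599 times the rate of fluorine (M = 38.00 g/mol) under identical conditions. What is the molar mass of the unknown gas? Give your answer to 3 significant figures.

106 g/mol

By Graham's law, rate_X/rate_F₂ = √(M_F₂/M_X).
0.599 = √(38.00/M_X)
M_X = 38.00 / 0.599² = 38.00 / 0.3588 = 106 g/mol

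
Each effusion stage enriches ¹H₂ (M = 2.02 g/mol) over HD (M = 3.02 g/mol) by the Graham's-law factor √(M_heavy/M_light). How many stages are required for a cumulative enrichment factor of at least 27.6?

Single-stage factor α = √(3.02/2.02), so ln α = ½ ln(1.49505) = 0.2011.
Need α^N ≥ 27.6 ⇒ N ≥ ln(27.6) / ln α = 3.318 / 0.2011 = 16.50.
So at least 17 stages are needed.

17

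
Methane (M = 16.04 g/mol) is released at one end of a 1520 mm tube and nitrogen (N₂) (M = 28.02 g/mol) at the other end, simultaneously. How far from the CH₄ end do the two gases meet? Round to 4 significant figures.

The fronts meet when d_CH₄ + d_N₂ = L with d_CH₄/d_N₂ = √(M_N₂/M_CH₄) (Graham's law). Here √(M_N₂/M_CH₄) = √(28.02/16.04) = 1.322.
With d_CH₄ + d_N₂ = 1520 mm, d_N₂ = 1520/(1 + 1.322) = 654.7 mm.
d_CH₄ = 1520 − 654.7 = 865.3 mm.

865.3 mm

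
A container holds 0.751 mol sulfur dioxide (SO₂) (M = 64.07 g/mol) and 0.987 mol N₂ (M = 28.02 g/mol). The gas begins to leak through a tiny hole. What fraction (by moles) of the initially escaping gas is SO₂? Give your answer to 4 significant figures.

0.3347

The effusion rate of species i is ∝ p_i/√M_i ∝ n_i/√M_i.
So x_SO₂ in the escaping gas = (n_SO₂/√M_SO₂) / Σ(n_i/√M_i)
= (0.751/√64.07) / (0.751/√64.07 + 0.987/√28.02) = 0.09382/(0.09382 + 0.1865) = 0.3347.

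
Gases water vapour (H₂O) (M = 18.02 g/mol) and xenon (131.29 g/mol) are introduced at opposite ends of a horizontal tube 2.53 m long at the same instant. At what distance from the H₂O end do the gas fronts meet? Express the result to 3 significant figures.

1.85 m

Distances travelled in equal time are proportional to diffusion rates, so d_H₂O/d_Xe = √(M_Xe/M_H₂O) = √(131.29/18.02) = 2.699.
With d_H₂O + d_Xe = 2.53 m, d_Xe = 2.53/(1 + 2.699) = 0.6839 m.
d_H₂O = 2.53 − 0.6839 = 1.85 m.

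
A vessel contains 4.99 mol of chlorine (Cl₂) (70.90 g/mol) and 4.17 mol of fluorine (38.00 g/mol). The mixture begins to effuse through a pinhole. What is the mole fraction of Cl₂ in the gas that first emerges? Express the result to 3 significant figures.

0.467

The effusion rate of species i is ∝ p_i/√M_i ∝ n_i/√M_i.
So x_Cl₂ in the escaping gas = (n_Cl₂/√M_Cl₂) / Σ(n_i/√M_i)
= (4.99/√70.90) / (4.99/√70.90 + 4.17/√38.00) = 0.5926/(0.5926 + 0.6765) = 0.467.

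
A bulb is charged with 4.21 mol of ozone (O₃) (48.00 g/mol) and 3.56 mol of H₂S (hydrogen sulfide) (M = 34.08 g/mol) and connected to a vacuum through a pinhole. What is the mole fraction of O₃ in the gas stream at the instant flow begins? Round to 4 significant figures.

0.4991

The effusion rate of species i is ∝ p_i/√M_i ∝ n_i/√M_i.
x_O₃(eff) = (n_O₃/√M_O₃) / (n_O₃/√M_O₃ + n_H₂S/√M_H₂S)
= (4.21/√48.00) / (4.21/√48.00 + 3.56/√34.08) = 0.6077/(0.6077 + 0.6098) = 0.4991.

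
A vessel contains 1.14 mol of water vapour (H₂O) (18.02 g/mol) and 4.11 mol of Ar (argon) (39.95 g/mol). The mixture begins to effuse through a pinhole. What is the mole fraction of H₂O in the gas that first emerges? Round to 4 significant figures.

The effusion rate of species i is ∝ p_i/√M_i ∝ n_i/√M_i.
Mole fraction of H₂O in the effusate = (n_H₂O/√M_H₂O) / (n_H₂O/√M_H₂O + n_Ar/√M_Ar)
= (1.14/√18.02) / (1.14/√18.02 + 4.11/√39.95) = 0.2686/(0.2686 + 0.6503) = 0.2923.

0.2923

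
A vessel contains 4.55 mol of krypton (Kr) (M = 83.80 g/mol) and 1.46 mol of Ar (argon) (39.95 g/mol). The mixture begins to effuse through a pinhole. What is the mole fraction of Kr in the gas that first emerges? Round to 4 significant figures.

The effusion rate of species i is ∝ p_i/√M_i ∝ n_i/√M_i.
Mole fraction of Kr in the effusate = (n_Kr/√M_Kr) / (n_Kr/√M_Kr + n_Ar/√M_Ar)
= (4.55/√83.80) / (4.55/√83.80 + 1.46/√39.95) = 0.4970/(0.4970 + 0.2310) = 0.6827.

0.6827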